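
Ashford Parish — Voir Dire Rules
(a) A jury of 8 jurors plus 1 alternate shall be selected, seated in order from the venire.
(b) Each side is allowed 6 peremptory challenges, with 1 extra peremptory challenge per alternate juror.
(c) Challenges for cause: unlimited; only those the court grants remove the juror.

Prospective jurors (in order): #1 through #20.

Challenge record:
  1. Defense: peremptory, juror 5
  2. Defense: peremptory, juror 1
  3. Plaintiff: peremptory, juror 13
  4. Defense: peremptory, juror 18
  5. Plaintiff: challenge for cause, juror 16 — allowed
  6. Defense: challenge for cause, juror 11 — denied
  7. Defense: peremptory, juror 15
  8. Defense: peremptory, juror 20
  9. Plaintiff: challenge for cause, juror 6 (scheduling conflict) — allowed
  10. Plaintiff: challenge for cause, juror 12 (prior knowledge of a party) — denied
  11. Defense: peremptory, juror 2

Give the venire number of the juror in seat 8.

12

Removed: #1, #2, #5, #6, #13, #15, #16, #18, #20. (#11, #12 stay — for-cause denied.)
Filling seats in venire order through position 8: #3, #4, #7, #8, #9, #10, #11, #12.
So seat 8 is #12.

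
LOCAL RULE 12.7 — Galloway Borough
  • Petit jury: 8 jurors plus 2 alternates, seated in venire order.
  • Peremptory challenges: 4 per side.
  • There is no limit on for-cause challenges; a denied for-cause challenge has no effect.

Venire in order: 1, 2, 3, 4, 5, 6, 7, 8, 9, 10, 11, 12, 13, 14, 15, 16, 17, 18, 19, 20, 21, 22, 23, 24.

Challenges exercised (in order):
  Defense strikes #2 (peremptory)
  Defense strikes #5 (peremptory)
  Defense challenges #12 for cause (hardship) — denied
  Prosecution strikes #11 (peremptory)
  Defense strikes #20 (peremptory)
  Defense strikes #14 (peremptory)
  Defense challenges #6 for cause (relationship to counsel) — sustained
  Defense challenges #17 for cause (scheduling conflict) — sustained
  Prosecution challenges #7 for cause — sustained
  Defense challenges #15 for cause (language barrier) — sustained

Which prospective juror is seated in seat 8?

Removed: #2, #5, #6, #7, #11, #14, #15, #17, #20. (#12 stays — for-cause denied.)
Seating in order: seats 1–8 → #1, #3, #4, #8, #9, #10, #12, #13; alternates → #16, #18.
So seat 8 is #13.

13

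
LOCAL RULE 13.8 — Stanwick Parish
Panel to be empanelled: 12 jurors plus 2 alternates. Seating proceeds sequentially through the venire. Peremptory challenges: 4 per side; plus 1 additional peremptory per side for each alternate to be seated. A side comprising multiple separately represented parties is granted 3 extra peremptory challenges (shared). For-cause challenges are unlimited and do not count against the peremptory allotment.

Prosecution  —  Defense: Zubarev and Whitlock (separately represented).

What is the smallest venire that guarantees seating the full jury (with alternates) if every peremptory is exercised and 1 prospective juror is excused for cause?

Seats to fill: 12 + 2 alternates = 14.
Peremptories — Prosecution: 4 + 1×2 = 6; Defense: 4 + 1×2 + 3 = 9; total 15.
For-cause removals: 1.
Minimum venire: 14 + 15 + 1 = 30.

30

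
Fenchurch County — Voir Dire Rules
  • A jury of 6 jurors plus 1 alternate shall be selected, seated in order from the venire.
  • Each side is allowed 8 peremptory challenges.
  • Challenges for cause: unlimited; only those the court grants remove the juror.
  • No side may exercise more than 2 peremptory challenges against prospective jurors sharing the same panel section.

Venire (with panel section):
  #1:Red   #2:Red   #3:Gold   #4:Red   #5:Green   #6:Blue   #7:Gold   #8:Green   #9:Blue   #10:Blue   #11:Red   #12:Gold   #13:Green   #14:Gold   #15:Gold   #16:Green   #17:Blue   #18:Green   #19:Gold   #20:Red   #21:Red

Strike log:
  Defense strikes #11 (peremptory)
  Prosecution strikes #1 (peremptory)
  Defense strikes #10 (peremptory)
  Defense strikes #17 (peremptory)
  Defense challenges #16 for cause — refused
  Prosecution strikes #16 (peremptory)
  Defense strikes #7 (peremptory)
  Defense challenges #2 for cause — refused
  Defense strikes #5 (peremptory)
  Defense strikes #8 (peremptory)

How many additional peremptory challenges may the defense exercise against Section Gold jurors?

1

Defense peremptories so far: #11, #10, #17, #7, #5, #8 — 6 of 8 used, 2 left overall.
Against Section Gold: #7 — 1 used; per-section cap 2 leaves 1.
Binding limit: min(2, 1) = 1.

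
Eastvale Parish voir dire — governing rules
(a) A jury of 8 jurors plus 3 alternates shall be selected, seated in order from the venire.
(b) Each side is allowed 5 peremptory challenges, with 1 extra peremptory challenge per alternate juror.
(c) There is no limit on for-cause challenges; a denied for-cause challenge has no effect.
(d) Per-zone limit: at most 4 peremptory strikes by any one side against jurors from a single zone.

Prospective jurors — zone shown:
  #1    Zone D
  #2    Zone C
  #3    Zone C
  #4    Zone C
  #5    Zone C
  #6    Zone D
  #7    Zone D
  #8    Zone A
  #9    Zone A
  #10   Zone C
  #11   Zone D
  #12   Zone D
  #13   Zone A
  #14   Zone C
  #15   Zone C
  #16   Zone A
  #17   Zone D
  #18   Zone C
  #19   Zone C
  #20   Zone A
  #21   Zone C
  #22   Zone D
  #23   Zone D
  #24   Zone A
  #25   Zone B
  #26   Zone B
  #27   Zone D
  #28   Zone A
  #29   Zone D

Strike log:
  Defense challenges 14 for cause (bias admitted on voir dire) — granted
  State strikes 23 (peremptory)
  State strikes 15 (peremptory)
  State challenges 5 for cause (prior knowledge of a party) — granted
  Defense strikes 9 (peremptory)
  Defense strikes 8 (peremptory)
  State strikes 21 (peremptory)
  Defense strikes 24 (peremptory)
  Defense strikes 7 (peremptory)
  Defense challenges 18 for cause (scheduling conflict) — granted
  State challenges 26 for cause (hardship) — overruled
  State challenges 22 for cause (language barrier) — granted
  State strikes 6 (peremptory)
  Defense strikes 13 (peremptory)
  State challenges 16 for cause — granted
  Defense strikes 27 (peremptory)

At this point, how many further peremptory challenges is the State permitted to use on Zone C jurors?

State peremptories so far: #23, #15, #21, #6 — 4 of 8 used, 4 left overall.
Against Zone C: #15, #21 — 2 used; per-zone cap 4 leaves 2.
Binding limit: min(4, 2) = 2.

2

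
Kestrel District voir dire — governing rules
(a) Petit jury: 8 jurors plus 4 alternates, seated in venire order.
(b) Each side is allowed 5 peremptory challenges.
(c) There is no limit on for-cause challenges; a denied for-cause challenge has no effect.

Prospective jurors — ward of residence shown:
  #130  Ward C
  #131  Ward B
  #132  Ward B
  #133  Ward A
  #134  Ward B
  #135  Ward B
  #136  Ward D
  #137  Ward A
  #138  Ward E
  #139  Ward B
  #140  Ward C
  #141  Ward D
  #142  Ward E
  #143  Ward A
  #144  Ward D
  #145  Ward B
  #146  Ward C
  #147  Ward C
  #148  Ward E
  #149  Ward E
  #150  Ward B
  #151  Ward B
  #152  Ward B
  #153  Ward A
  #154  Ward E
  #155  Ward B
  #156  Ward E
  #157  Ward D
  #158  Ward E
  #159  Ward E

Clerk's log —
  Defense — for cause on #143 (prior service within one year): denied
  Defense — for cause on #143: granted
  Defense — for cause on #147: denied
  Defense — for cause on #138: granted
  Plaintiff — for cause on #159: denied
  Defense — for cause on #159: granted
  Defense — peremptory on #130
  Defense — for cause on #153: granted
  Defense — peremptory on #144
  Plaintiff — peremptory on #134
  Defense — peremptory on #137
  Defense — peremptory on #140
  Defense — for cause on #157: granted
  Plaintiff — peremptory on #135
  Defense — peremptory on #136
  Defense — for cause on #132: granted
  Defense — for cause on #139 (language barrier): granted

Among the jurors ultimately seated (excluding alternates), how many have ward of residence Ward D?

1

Removed: #130, #132, #134, #135, #136, #137, #138, #139, #140, #143, #144, #153, #157, #159.
Seated jurors 1–8: #131, #133, #141, #142, #145, #146, #147, #148 (alternates #149, #150, #151, #152 not counted).
Of those, in Ward D: #141 → 1.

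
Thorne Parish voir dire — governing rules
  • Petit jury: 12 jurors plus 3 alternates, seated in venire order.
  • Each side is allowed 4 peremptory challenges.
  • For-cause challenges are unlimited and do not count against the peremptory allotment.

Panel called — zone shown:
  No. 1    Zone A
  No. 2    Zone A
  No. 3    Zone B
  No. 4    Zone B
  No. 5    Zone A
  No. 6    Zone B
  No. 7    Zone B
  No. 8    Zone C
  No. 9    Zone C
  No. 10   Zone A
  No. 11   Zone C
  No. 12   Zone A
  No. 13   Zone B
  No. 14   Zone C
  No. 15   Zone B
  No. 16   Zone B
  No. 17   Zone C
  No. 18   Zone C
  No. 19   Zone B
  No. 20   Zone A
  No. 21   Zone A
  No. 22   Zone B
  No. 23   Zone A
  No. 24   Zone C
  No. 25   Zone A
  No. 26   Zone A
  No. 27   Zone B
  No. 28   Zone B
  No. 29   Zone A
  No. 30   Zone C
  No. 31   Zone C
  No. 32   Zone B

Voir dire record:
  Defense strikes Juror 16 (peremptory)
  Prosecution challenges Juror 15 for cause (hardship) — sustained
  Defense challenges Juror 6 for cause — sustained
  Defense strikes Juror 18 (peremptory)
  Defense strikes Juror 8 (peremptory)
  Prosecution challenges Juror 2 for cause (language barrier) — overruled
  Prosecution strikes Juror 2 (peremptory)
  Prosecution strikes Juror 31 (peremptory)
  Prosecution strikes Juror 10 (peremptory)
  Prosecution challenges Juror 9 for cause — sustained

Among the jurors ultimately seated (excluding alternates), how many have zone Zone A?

Removed: #2, #6, #8, #9, #10, #15, #16, #18, #31.
Seated jurors 1–12: #1, #3, #4, #5, #7, #11, #12, #13, #14, #17, #19, #20 (alternates #21, #22, #23 not counted).
Of those, in Zone A: #1, #5, #12, #20 → 4.

4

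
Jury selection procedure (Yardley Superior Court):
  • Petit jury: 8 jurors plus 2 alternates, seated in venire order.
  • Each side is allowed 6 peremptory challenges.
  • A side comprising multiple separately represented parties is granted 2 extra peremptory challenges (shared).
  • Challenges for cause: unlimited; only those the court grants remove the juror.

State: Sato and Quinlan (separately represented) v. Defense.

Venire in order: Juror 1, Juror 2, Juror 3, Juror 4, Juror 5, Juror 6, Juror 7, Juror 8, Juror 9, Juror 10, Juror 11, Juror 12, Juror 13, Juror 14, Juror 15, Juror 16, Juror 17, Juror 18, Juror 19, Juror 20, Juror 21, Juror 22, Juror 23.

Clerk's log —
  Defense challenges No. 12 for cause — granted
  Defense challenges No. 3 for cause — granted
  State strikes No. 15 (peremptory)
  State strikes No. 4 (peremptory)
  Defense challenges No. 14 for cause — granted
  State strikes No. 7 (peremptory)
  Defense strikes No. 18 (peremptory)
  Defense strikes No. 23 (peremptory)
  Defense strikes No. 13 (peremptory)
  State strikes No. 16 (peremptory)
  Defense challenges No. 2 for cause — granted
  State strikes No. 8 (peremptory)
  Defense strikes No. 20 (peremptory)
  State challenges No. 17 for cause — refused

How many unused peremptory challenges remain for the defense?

Defense allotment: 6.
Defense peremptories used: #18, #23, #13, #20 — 4 (for-cause on #12, #3, #14, #2 don't count).
Remaining: 6 − 4 = 2.

2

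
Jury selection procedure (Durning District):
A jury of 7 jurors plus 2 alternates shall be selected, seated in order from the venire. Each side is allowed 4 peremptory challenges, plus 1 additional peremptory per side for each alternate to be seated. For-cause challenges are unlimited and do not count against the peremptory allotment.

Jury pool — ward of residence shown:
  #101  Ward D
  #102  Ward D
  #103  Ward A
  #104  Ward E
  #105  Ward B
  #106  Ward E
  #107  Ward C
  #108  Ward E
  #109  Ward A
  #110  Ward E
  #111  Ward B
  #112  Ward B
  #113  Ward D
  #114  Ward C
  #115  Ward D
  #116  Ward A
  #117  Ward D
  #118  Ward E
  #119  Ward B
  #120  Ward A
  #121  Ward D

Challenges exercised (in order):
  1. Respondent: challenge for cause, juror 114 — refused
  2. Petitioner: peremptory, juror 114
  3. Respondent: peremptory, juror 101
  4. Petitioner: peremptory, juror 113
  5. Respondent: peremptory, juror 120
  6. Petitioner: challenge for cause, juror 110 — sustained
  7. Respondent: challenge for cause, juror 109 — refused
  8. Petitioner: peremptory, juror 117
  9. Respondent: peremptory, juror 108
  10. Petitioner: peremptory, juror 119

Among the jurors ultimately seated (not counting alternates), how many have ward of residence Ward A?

2

Removed: #101, #108, #110, #113, #114, #117, #119, #120.
Seated jurors 1–7: #102, #103, #104, #105, #106, #107, #109 (alternates #111, #112 not counted).
Of those, in Ward A: #103, #109 → 2.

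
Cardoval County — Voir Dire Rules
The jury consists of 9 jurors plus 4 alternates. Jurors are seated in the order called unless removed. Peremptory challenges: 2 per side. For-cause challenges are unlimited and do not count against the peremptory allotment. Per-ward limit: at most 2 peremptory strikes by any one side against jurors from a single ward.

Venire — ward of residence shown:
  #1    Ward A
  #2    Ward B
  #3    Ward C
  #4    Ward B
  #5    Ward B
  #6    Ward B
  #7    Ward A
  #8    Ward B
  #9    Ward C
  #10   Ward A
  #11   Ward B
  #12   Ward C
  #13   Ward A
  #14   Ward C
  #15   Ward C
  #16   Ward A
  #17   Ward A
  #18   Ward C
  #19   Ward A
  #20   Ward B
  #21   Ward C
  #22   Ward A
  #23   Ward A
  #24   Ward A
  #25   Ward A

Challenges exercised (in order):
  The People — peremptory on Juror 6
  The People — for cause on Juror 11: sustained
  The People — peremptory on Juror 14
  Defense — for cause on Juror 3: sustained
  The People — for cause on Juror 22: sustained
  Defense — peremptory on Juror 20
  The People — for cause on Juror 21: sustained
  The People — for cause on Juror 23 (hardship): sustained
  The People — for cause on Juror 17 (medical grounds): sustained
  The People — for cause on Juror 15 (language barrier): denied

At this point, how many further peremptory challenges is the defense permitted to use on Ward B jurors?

Defense peremptories so far: #20 — 1 of 2 used, 1 left overall.
Against Ward B: #20 — 1 used; per-ward cap 2 leaves 1.
Binding limit: min(1, 1) = 1.

1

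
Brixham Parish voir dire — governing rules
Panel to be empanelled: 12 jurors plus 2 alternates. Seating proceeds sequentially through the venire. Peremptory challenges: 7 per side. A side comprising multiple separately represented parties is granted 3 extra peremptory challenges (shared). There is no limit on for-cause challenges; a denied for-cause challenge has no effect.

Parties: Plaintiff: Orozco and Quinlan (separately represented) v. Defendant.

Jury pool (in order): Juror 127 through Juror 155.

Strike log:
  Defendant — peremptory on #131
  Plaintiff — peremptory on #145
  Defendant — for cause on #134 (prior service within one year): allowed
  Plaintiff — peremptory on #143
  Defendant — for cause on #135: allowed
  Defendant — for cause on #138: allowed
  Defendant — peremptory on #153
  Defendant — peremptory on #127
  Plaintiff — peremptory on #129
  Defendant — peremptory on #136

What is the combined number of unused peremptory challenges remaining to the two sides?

10

Plaintiff allotment: 7 base + 3 multi-party = 10. Defendant allotment: 7.
Plaintiff peremptories used: #145, #143, #129 — 3.
Defendant peremptories used: #131, #153, #127, #136 — 4 (for-cause on #134, #135, #138 don't count).
Remaining: (10 − 3) + (7 − 4) = 10.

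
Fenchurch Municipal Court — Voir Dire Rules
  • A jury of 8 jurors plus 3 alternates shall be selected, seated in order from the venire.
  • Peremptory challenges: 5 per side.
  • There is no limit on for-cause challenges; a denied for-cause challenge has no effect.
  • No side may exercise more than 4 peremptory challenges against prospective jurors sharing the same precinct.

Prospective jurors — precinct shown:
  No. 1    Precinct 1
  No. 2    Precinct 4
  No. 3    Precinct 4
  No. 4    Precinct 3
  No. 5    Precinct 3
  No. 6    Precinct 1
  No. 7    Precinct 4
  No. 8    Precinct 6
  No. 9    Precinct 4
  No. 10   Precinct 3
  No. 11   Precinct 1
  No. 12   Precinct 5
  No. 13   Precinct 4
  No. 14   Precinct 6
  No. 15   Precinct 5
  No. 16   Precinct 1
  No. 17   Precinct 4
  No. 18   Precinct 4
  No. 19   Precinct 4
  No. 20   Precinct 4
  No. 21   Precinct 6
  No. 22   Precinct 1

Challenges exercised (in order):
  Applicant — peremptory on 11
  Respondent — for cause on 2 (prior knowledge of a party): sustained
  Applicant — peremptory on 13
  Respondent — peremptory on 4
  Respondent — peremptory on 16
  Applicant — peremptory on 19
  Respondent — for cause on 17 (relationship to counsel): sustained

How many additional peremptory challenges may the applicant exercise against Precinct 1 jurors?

2

Applicant peremptories so far: #11, #13, #19 — 3 of 5 used, 2 left overall.
Against Precinct 1: #11 — 1 used; per-precinct cap 4 leaves 3.
Binding limit: min(2, 3) = 2.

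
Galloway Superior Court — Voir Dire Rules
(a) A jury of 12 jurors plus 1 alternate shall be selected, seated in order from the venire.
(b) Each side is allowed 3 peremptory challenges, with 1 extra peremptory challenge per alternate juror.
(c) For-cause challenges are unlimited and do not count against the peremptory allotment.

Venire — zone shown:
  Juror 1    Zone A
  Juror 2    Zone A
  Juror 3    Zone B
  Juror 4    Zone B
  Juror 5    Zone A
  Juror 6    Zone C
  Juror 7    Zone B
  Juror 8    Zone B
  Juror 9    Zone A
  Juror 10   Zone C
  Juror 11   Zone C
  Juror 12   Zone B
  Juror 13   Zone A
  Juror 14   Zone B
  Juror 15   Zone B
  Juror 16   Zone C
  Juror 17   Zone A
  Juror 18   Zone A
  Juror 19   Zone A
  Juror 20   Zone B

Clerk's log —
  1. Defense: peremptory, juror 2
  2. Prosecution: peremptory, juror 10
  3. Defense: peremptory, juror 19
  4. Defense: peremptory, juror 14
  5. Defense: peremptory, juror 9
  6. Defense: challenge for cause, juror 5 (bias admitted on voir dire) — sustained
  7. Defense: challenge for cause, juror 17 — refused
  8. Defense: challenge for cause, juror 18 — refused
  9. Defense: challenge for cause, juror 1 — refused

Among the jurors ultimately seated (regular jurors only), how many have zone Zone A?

Removed: #2, #5, #9, #10, #14, #19.
Seated jurors 1–12: #1, #3, #4, #6, #7, #8, #11, #12, #13, #15, #16, #17 (alternates #18 not counted).
Of those, in Zone A: #1, #13, #17 → 3.

3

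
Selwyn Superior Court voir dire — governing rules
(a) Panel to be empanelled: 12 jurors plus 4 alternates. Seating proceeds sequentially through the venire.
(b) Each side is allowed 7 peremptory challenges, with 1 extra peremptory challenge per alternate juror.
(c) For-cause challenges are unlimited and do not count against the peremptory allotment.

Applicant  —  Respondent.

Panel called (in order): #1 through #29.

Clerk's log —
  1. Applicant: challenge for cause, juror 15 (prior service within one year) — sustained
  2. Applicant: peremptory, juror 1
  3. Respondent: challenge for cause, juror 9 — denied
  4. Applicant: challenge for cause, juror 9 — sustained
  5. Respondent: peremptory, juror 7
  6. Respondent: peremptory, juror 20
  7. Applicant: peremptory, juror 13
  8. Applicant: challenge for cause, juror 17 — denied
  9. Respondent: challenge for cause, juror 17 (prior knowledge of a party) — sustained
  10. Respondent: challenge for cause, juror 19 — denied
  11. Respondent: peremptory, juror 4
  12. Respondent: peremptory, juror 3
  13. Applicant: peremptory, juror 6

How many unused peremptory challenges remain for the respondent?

Respondent allotment: 7 base + 1 × 4 alternates = 11.
Respondent peremptories used: #7, #20, #4, #3 — 4 (for-cause on #9, #17, #19 don't count).
Remaining: 11 − 4 = 7.

7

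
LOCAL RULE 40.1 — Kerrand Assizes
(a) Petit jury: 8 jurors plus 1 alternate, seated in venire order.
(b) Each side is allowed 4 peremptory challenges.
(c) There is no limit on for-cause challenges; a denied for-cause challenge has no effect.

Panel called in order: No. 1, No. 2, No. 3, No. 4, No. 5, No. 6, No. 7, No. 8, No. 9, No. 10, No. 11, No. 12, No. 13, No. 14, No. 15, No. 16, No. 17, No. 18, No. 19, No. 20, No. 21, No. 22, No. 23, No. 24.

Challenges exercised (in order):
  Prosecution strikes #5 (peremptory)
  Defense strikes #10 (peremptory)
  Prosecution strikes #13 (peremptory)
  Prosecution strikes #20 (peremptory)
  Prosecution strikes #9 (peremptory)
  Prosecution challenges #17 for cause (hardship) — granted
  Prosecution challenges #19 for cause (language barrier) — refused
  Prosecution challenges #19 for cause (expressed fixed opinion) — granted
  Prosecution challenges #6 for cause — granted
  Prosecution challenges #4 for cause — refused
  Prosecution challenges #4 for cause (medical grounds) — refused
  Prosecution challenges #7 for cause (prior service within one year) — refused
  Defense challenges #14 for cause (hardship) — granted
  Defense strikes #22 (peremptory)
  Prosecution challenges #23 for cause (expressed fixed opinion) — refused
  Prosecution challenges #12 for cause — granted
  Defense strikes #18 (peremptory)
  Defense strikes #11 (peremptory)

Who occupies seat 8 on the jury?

16

Removed: #5, #6, #9, #10, #11, #12, #13, #14, #17, #18, #19, #20, #22. (#4, #7, #23 stay — for-cause denied.)
Seating in order: seats 1–8 → #1, #2, #3, #4, #7, #8, #15, #16; alternates → #21.
So seat 8 is #16.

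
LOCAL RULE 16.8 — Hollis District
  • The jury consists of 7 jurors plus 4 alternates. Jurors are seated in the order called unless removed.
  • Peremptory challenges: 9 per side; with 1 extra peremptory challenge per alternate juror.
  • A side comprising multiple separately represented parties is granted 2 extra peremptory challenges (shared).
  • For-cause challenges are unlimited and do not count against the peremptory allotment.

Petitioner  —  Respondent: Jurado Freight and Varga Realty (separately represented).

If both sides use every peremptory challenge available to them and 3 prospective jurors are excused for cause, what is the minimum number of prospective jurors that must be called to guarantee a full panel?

42

Seats to fill: 7 + 4 alternates = 11.
Peremptories — Petitioner: 9 + 1×4 = 13; Respondent: 9 + 1×4 + 2 = 15; total 28.
For-cause removals: 3.
Minimum venire: 11 + 28 + 3 = 42.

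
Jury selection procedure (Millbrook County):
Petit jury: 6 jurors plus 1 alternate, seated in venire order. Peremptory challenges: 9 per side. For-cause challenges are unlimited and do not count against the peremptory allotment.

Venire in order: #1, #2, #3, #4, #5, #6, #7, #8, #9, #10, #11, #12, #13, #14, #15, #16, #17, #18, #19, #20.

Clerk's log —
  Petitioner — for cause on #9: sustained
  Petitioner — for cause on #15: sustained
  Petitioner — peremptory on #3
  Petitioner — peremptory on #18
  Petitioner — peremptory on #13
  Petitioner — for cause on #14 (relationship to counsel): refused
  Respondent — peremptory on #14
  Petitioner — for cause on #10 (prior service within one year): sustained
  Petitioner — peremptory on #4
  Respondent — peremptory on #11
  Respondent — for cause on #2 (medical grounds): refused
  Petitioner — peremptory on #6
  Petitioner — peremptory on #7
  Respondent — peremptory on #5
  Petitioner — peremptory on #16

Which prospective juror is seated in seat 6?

19

Removed: #3, #4, #5, #6, #7, #9, #10, #11, #13, #14, #15, #16, #18. (#2 stays — for-cause denied.)
Filling seats in venire order through position 6: #1, #2, #8, #12, #17, #19.
So seat 6 is #19.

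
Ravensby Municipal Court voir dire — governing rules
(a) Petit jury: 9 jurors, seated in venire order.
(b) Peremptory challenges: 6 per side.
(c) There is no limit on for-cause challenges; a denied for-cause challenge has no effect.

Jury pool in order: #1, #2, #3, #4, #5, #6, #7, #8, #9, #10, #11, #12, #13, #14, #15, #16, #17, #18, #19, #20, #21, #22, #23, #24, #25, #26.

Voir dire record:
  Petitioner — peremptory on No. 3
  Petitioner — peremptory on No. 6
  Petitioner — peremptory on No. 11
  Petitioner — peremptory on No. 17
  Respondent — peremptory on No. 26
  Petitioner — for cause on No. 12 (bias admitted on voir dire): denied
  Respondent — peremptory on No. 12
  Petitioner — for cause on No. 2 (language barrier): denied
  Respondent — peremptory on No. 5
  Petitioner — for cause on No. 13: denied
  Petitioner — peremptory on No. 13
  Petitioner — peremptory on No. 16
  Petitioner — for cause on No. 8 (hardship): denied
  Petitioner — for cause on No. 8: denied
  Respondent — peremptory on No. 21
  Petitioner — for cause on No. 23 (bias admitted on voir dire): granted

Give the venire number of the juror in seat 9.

Removed: #3, #5, #6, #11, #12, #13, #16, #17, #21, #23, #26. (#2, #8 stay — for-cause denied.)
Seating in order: seats 1–9 → #1, #2, #4, #7, #8, #9, #10, #14, #15.
So seat 9 is #15.

15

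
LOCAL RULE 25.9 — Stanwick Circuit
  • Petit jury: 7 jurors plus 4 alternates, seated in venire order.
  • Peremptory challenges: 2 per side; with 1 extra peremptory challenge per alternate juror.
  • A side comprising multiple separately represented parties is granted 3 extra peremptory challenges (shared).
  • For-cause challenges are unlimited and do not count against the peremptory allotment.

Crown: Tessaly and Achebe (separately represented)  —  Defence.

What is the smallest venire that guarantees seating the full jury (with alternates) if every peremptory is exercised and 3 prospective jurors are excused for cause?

Seats to fill: 7 + 4 alternates = 11.
Peremptories — Crown: 2 + 1×4 + 3 = 9; Defence: 2 + 1×4 = 6; total 15.
For-cause removals: 3.
Minimum venire: 11 + 15 + 3 = 29.

29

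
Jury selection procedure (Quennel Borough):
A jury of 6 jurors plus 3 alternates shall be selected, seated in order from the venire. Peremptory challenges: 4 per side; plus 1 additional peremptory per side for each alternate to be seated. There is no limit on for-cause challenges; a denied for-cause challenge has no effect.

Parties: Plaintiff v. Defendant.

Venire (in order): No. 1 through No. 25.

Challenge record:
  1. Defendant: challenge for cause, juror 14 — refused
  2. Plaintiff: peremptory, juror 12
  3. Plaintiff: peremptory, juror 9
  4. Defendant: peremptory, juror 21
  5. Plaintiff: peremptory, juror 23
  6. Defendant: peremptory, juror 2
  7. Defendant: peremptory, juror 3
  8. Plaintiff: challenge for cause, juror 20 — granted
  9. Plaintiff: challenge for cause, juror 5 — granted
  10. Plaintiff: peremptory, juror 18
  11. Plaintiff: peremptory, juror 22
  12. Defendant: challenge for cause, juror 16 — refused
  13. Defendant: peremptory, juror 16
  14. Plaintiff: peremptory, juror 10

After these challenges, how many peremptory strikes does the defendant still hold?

3

Defendant allotment: 4 base + 1 × 3 alternates = 7.
Defendant peremptories used: #21, #2, #3, #16 — 4 (for-cause on #14, #16 don't count).
Remaining: 7 − 4 = 3.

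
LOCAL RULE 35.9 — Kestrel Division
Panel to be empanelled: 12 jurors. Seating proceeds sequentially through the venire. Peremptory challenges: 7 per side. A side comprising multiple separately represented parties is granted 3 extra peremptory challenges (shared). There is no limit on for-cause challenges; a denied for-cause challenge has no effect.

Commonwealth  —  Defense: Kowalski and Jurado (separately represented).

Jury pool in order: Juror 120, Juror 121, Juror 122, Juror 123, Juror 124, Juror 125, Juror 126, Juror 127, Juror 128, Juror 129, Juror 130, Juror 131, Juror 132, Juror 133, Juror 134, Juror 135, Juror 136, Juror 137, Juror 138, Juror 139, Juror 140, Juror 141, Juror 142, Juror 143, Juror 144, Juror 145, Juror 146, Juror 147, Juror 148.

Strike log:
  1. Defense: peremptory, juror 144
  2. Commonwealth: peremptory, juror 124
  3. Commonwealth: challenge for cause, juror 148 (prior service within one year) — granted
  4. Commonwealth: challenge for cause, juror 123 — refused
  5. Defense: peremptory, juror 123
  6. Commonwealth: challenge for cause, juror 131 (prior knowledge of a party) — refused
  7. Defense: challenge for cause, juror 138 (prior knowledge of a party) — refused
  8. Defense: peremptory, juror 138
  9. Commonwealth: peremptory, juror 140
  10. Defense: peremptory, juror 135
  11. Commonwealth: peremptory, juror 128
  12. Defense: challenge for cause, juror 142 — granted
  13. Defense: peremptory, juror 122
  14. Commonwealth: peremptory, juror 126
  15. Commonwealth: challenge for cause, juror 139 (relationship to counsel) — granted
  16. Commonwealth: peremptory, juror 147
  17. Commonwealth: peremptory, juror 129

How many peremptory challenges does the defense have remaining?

Defense allotment: 7 base + 3 multi-party = 10.
Defense peremptories used: #144, #123, #138, #135, #122 — 5 (for-cause on #138, #142 don't count).
Remaining: 10 − 5 = 5.

5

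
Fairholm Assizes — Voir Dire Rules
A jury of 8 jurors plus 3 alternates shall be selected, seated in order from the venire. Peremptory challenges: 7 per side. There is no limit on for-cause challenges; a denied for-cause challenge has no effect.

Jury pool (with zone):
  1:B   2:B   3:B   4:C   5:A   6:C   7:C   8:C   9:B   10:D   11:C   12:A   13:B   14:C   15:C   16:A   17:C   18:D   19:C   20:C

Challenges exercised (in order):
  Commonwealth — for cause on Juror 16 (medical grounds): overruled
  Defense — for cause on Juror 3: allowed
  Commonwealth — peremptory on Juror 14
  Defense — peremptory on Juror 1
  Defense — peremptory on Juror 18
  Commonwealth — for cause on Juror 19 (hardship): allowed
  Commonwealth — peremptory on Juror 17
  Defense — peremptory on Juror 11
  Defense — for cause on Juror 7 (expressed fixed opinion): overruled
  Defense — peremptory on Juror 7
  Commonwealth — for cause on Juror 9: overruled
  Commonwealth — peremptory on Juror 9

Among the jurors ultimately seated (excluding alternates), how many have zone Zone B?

2

Removed: #1, #3, #7, #9, #11, #14, #17, #18, #19.
Seated jurors 1–8: #2, #4, #5, #6, #8, #10, #12, #13 (alternates #15, #16, #20 not counted).
Of those, in Zone B: #2, #13 → 2.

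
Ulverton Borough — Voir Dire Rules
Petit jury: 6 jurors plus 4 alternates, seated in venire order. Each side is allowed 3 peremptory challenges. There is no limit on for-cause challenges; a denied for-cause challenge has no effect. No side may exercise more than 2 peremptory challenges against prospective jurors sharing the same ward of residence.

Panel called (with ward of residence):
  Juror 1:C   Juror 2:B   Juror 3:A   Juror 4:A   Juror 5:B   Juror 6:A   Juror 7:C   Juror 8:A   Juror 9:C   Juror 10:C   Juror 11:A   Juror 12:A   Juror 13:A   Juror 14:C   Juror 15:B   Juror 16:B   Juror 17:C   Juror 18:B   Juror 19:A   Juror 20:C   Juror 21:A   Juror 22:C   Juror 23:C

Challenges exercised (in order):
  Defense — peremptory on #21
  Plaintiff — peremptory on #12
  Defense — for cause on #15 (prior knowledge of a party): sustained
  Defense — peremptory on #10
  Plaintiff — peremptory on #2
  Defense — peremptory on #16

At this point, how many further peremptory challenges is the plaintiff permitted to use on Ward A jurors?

1

Plaintiff peremptories so far: #12, #2 — 2 of 3 used, 1 left overall.
Against Ward A: #12 — 1 used; per-ward cap 2 leaves 1.
Binding limit: min(1, 1) = 1.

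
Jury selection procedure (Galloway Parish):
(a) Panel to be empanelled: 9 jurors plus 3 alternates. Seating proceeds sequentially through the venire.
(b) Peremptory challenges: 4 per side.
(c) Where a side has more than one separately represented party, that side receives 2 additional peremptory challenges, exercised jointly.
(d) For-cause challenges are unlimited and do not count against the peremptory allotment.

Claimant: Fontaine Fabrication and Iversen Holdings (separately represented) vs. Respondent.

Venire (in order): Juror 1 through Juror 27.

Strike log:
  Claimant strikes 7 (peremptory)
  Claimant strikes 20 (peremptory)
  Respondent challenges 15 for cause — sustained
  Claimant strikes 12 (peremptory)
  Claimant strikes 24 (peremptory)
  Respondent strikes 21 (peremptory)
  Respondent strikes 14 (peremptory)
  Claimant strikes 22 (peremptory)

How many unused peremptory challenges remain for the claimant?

1

Claimant allotment: 4 base + 2 multi-party = 6.
Claimant peremptories used: #7, #20, #12, #24, #22 — 5.
Remaining: 6 − 5 = 1.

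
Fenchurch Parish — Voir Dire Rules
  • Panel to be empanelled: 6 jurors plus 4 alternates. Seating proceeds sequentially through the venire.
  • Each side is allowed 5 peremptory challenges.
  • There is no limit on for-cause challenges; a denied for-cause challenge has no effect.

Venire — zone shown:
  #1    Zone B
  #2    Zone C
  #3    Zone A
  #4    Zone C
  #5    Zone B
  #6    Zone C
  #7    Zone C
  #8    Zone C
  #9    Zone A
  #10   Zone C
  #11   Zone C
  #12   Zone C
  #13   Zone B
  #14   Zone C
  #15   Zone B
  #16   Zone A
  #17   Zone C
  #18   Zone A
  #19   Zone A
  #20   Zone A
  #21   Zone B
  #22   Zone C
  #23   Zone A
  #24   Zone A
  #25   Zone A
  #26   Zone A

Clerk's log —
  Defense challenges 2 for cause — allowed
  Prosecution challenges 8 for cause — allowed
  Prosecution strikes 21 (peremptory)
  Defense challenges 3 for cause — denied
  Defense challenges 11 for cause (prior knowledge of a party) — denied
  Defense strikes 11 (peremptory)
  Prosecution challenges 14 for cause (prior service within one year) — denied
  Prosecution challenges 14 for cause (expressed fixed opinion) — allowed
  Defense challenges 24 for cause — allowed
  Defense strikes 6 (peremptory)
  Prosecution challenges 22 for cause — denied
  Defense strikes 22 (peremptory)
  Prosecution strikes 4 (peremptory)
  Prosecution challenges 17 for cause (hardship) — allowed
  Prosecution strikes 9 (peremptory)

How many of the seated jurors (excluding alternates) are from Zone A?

Removed: #2, #4, #6, #8, #9, #11, #14, #17, #21, #22, #24.
Seated jurors 1–6: #1, #3, #5, #7, #10, #12 (alternates #13, #15, #16, #18 not counted).
Of those, in Zone A: #3 → 1.

1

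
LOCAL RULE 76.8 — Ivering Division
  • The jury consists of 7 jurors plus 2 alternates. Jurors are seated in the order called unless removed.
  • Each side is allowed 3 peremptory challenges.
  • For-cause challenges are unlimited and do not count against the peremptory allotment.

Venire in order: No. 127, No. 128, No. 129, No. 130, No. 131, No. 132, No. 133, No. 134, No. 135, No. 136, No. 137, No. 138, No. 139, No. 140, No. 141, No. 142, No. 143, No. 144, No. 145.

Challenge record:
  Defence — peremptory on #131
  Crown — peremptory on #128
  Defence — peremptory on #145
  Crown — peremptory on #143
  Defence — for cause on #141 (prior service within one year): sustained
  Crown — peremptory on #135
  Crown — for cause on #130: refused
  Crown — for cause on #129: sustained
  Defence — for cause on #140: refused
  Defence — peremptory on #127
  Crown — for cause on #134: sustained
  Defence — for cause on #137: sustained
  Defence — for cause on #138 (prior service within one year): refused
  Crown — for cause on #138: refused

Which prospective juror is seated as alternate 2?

Removed: #127, #128, #129, #131, #134, #135, #137, #141, #143, #145. (#130, #138, #140 stay — for-cause denied.)
Filling seats in venire order through position 9: #130, #132, #133, #136, #138, #139, #140, #142, #144.
So alternate 2 is #144.

144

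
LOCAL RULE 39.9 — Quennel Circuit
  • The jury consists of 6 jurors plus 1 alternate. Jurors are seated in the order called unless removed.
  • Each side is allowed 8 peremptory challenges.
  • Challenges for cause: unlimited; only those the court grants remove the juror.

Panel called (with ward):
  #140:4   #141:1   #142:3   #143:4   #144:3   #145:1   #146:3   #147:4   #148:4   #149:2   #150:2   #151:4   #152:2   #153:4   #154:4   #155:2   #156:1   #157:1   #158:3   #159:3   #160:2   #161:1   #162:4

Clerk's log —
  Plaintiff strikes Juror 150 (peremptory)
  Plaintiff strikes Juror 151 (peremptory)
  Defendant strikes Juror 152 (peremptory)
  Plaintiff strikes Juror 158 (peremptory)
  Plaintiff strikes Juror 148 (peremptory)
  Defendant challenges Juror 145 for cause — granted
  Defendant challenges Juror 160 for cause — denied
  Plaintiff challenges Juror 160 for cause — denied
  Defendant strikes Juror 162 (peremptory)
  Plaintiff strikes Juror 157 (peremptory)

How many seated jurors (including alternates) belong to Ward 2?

Removed: #145, #148, #150, #151, #152, #157, #158, #162.
Seated (7 incl. alternates): #140, #141, #142, #143, #144, #146, #147.
None of those are in Ward 2 → 0.

0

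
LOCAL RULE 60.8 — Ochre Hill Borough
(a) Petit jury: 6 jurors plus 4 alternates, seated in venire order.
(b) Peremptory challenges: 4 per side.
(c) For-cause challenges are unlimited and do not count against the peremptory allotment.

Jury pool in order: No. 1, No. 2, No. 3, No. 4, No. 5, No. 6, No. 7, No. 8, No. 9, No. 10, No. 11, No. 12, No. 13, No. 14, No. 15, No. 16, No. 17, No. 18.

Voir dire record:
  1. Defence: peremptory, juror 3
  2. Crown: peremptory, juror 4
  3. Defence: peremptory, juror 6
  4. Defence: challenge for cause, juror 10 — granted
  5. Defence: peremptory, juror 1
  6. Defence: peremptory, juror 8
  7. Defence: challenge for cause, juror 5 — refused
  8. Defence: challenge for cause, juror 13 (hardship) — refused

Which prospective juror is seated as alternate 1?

Removed: #1, #3, #4, #6, #8, #10. (#5, #13 stay — for-cause denied.)
Seating in order: seats 1–6 → #2, #5, #7, #9, #11, #12; alternates → #13, #14, #15, #16.
So alternate 1 is #13.

13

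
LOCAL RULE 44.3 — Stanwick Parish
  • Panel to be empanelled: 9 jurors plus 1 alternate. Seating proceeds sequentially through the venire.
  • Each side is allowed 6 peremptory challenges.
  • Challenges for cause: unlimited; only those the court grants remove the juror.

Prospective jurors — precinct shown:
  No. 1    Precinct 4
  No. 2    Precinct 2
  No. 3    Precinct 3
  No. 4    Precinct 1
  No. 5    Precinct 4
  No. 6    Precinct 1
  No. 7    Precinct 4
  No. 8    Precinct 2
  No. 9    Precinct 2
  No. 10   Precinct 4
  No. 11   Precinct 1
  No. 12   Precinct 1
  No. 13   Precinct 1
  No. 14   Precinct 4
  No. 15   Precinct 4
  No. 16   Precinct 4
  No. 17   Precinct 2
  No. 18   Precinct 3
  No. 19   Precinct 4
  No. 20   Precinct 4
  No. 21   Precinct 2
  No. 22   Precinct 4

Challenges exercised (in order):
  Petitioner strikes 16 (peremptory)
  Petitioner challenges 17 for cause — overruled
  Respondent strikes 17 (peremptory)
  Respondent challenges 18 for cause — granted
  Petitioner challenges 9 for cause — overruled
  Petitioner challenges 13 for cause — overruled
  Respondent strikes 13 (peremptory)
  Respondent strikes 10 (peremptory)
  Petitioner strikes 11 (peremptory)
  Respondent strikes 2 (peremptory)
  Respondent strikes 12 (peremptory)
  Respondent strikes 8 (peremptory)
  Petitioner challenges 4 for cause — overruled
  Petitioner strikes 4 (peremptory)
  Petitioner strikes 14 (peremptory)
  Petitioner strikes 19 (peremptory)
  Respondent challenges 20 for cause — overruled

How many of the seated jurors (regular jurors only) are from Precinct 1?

Removed: #2, #4, #8, #10, #11, #12, #13, #14, #16, #17, #18, #19.
Seated jurors 1–9: #1, #3, #5, #6, #7, #9, #15, #20, #21 (alternates #22 not counted).
Of those, in Precinct 1: #6 → 1.

1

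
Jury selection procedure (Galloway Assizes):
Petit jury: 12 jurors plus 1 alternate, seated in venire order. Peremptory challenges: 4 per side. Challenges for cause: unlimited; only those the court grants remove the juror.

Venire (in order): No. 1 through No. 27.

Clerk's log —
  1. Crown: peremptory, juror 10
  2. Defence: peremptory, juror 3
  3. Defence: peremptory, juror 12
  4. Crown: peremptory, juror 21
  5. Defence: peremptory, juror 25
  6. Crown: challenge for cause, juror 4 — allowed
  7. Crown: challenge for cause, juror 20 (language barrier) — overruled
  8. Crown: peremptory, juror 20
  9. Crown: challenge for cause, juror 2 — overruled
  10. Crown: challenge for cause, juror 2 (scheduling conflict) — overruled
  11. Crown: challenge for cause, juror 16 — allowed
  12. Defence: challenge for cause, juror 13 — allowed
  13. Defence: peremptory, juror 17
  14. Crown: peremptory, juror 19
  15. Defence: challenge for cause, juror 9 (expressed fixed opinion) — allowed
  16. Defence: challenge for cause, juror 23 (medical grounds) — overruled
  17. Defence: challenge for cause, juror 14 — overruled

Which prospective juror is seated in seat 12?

23

Removed: #3, #4, #9, #10, #12, #13, #16, #17, #19, #20, #21, #25. (#2, #14, #23 stay — for-cause denied.)
Filling seats in venire order through position 12: #1, #2, #5, #6, #7, #8, #11, #14, #15, #18, #22, #23.
So seat 12 is #23.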